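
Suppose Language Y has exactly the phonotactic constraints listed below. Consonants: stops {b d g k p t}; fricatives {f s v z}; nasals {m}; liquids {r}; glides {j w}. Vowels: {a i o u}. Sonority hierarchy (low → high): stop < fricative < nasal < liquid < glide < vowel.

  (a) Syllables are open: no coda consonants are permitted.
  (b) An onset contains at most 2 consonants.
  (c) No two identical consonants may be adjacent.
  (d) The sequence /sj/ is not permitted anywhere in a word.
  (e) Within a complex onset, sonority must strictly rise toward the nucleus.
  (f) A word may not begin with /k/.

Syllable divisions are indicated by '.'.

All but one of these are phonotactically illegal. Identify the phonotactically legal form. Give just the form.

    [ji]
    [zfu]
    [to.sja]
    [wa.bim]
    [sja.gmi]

[ji]

[ji] — σ1 onset /j/, coda /∅/ ok → phonotactically legal
[zfu] — violates constraint (e): syllable 1 onset /zf/: /z/ (fricative, 2) → /f/ (fricative, 2) does not rise → phonotactically illegal
[to.sja] — violates constraint (d): contains banned sequence /sj/ → phonotactically illegal
[wa.bim] — violates constraint (a): syllable 2 coda /m/ has 1 consonant (> 0) → phonotactically illegal
[sja.gmi] — violates constraint (d): contains banned sequence /sj/ → phonotactically illegal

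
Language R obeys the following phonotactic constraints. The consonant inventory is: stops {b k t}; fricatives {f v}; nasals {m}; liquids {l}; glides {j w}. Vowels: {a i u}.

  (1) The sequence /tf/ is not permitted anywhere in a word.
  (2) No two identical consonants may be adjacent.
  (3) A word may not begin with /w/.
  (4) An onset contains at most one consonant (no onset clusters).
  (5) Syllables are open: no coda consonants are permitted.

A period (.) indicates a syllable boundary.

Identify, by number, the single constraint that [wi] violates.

3

[wi]: word begins with /w/.
This is a violation of constraint 3: "A word may not begin with /w/."
The remaining constraints (1, 2, 4, 5) are satisfied.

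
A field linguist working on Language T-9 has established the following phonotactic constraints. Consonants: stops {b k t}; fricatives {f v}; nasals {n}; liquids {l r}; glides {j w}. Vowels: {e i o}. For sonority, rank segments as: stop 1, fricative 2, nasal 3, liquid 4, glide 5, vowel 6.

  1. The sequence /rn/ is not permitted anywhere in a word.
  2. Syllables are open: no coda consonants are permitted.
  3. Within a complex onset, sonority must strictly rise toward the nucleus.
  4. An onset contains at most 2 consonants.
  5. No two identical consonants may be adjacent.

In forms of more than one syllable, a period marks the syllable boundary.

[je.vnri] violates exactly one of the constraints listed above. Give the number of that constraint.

4

[je.vnri]: syllable 2 onset /vnr/ has 3 consonants (> 2).
This is a violation of constraint 4: "An onset contains at most 2 consonants."
The remaining constraints (1, 2, 3, 5) are satisfied.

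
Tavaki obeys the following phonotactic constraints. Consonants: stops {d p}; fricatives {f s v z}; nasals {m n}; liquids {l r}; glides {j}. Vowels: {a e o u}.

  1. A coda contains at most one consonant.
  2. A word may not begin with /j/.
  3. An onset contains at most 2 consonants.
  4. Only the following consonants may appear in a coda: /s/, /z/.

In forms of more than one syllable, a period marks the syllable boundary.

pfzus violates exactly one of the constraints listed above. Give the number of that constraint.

pfzus: syllable 1 onset /pfz/ has 3 consonants (> 2).
This is a violation of constraint 3: "An onset contains at most 2 consonants."
The remaining constraints (1, 2, 4) are satisfied.

3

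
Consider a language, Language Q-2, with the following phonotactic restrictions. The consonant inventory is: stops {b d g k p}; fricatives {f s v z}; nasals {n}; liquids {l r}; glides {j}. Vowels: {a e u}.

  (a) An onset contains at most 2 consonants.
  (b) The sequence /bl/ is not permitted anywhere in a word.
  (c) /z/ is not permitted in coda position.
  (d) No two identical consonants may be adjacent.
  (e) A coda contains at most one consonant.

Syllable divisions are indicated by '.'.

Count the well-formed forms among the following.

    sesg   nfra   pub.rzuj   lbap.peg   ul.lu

1

sesg — violates constraint (e): syllable 1 coda /sg/ has 2 consonants (> 1) → ill-formed
nfra — violates constraint (a): syllable 1 onset /nfr/ has 3 consonants (> 2) → ill-formed
pub.rzuj — σ1 onset /p/, coda /b/ ok; σ2 onset /rz/ (2C), coda /j/ ok → well-formed
lbap.peg — violates constraint (d): adjacent identical consonants /pp/ → ill-formed
ul.lu — violates constraint (d): adjacent identical consonants /ll/ → ill-formed
Well-formed: pub.rzuj → 1.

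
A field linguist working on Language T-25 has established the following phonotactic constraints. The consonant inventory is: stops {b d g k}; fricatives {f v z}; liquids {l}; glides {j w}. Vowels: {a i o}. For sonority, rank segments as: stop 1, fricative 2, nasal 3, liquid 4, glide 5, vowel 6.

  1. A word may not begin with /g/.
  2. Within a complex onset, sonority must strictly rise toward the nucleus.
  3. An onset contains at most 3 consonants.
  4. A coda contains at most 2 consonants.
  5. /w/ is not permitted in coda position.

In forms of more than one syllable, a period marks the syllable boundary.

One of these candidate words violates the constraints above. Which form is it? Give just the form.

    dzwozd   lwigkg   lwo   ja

lwigkg

dzwozd — σ1 onset /dzw/ (1→2→5 rises), coda /zd/ (2C) ok → licit
lwigkg — violates constraint 4: syllable 1 coda /gkg/ has 3 consonants (> 2) → illicit
lwo — σ1 onset /lw/ (4→5 rises), coda /∅/ ok → licit
ja — σ1 onset /j/, coda /∅/ ok → licit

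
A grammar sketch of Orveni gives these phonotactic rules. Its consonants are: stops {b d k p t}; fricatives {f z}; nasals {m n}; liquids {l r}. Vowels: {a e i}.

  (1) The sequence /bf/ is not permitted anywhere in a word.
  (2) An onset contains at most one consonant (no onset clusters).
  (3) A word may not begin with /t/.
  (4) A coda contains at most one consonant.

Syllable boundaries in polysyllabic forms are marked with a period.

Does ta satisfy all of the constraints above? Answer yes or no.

no

ta — violates constraint 3: word begins with /t/ → not permitted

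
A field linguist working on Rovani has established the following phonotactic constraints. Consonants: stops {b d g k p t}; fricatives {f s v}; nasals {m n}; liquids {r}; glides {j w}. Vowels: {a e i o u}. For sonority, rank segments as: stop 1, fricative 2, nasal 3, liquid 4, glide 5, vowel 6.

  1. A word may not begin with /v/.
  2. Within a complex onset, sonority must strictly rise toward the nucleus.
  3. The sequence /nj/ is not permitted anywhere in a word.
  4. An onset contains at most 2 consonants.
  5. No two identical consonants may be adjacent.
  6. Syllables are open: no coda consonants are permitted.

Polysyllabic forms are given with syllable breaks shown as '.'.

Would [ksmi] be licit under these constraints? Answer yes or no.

[ksmi] — violates constraint 4: syllable 1 onset /ksm/ has 3 consonants (> 2) → illicit

no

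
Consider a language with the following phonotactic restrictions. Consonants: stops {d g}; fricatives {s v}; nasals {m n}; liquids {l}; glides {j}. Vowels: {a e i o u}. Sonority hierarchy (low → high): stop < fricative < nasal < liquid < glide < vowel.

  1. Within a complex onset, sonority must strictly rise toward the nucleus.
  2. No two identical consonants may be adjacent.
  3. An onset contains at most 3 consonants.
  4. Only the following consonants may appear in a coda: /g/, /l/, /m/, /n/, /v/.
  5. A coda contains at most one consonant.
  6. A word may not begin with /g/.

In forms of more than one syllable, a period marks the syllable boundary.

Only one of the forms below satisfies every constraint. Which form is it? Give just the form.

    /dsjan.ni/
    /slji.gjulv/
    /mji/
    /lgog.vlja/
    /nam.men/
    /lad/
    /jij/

/mji/

/dsjan.ni/ — violates constraint 2: adjacent identical consonants /nn/ → phonotactically illegal
/slji.gjulv/ — violates constraint 5: syllable 2 coda /lv/ has 2 consonants (> 1) → phonotactically illegal
/mji/ — σ1 onset /mj/ (3→5 rises), coda /∅/ ok → phonotactically legal
/lgog.vlja/ — violates constraint 1: syllable 1 onset /lg/: /l/ (liquid, 4) → /g/ (stop, 1) does not rise → phonotactically illegal
/nam.men/ — violates constraint 2: adjacent identical consonants /mm/ → phonotactically illegal
/lad/ — violates constraint 4: syllable 1 coda contains /d/, which is not a licensed coda consonant → phonotactically illegal
/jij/ — violates constraint 4: syllable 1 coda contains /j/, which is not a licensed coda consonant → phonotactically illegal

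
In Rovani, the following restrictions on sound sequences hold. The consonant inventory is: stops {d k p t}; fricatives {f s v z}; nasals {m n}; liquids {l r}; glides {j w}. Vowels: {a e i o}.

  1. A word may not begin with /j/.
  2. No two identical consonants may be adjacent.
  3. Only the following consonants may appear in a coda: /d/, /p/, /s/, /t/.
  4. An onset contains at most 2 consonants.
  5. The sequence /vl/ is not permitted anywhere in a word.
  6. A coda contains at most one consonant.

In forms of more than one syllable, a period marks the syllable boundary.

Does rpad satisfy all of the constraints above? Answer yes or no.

rpad — σ1 onset /rp/ (2C), coda /d/ ok → permitted

yes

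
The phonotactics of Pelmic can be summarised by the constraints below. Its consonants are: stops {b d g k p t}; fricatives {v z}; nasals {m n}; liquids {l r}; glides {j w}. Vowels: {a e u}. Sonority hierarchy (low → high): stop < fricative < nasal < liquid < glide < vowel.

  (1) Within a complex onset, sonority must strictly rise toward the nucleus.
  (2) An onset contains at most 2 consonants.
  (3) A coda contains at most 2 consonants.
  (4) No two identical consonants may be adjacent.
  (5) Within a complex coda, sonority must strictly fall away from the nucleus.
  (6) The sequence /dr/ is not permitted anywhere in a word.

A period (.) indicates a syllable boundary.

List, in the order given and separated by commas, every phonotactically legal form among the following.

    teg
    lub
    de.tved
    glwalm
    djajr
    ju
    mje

teg — σ1 onset /t/, coda /g/ ok → phonotactically legal
lub — σ1 onset /l/, coda /b/ ok → phonotactically legal
de.tved — σ1 onset /d/, coda /∅/ ok; σ2 onset /tv/ (1→2 rises), coda /d/ ok → phonotactically legal
glwalm — violates constraint 2: syllable 1 onset /glw/ has 3 consonants (> 2) → phonotactically illegal
djajr — σ1 onset /dj/ (1→5 rises), coda /jr/ (5→4 falls) ok → phonotactically legal
ju — σ1 onset /j/, coda /∅/ ok → phonotactically legal
mje — σ1 onset /mj/ (3→5 rises), coda /∅/ ok → phonotactically legal

teg, lub, de.tved, djajr, ju, mje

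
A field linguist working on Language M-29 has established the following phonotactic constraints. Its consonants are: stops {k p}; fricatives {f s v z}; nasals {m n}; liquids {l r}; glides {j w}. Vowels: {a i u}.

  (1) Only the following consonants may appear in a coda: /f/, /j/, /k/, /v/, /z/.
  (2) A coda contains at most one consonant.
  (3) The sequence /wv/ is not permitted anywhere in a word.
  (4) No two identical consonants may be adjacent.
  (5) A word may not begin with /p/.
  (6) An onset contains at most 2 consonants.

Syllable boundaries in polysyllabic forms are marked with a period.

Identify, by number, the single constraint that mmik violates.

4

mmik: adjacent identical consonants /mm/.
This is a violation of constraint 4: "No two identical consonants may be adjacent."
The remaining constraints (1, 2, 3, 5, 6) are satisfied.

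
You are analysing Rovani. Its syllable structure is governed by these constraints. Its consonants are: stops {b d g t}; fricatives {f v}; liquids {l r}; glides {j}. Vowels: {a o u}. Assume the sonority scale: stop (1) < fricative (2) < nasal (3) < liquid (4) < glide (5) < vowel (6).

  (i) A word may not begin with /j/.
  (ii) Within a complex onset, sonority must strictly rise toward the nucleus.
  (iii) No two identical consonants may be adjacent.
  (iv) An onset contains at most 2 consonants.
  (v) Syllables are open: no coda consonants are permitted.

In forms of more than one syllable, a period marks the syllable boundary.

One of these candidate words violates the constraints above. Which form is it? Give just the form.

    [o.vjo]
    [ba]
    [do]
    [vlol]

[vlol]

[o.vjo] — σ1 onset /∅/, coda /∅/ ok; σ2 onset /vj/ (2→5 rises), coda /∅/ ok → licit
[ba] — σ1 onset /b/, coda /∅/ ok → licit
[do] — σ1 onset /d/, coda /∅/ ok → licit
[vlol] — violates constraint (v): syllable 1 coda /l/ has 1 consonant (> 0) → illicit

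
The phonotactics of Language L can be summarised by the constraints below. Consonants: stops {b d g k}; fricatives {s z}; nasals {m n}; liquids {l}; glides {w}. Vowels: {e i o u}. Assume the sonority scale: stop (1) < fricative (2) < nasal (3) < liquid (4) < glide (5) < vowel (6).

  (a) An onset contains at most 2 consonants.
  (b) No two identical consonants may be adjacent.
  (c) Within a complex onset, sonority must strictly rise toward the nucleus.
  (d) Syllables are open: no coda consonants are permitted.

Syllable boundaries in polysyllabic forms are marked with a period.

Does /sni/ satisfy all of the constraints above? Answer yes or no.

yes

/sni/ — σ1 onset /sn/ (2→3 rises), coda /∅/ ok → licit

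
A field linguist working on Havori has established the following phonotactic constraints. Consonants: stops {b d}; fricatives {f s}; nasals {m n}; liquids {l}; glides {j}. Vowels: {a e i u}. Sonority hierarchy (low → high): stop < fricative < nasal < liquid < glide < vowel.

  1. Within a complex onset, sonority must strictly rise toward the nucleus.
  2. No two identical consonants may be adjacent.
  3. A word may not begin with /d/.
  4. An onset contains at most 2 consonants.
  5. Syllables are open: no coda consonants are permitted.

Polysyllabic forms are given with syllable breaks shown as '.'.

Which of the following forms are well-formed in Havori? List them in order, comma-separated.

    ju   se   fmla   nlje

ju, se

ju — σ1 onset /j/, coda /∅/ ok → well-formed
se — σ1 onset /s/, coda /∅/ ok → well-formed
fmla — violates constraint 4: syllable 1 onset /fml/ has 3 consonants (> 2) → ill-formed
nlje — violates constraint 4: syllable 1 onset /nlj/ has 3 consonants (> 2) → ill-formed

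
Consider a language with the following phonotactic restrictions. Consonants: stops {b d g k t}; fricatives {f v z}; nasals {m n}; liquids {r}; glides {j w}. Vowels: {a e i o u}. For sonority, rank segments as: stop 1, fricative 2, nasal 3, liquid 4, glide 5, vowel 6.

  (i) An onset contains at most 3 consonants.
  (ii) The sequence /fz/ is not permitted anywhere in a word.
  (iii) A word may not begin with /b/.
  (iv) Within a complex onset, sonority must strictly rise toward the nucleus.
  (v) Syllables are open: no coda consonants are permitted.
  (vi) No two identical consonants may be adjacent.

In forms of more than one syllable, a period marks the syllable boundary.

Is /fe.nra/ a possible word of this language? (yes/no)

yes

/fe.nra/ — σ1 onset /f/, coda /∅/ ok; σ2 onset /nr/ (3→4 rises), coda /∅/ ok → phonotactically legal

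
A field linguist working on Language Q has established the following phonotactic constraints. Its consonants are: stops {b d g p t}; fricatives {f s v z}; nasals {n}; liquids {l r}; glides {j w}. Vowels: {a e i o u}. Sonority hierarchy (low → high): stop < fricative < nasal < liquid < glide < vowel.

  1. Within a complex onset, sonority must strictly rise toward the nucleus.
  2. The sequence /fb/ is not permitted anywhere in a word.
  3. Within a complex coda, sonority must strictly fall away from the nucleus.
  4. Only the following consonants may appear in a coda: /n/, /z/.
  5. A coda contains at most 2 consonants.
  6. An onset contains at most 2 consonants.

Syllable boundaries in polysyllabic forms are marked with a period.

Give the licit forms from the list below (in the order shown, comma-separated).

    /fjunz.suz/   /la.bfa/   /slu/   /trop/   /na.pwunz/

/fjunz.suz/ — σ1 onset /fj/ (2→5 rises), coda /nz/ (3→2 falls) ok; σ2 onset /s/, coda /z/ ok → licit
/la.bfa/ — σ1 onset /l/, coda /∅/ ok; σ2 onset /bf/ (1→2 rises), coda /∅/ ok → licit
/slu/ — σ1 onset /sl/ (2→4 rises), coda /∅/ ok → licit
/trop/ — violates constraint 4: syllable 1 coda contains /p/, which is not a licensed coda consonant → illicit
/na.pwunz/ — σ1 onset /n/, coda /∅/ ok; σ2 onset /pw/ (1→5 rises), coda /nz/ (3→2 falls) ok → licit

/fjunz.suz/, /la.bfa/, /slu/, /na.pwunz/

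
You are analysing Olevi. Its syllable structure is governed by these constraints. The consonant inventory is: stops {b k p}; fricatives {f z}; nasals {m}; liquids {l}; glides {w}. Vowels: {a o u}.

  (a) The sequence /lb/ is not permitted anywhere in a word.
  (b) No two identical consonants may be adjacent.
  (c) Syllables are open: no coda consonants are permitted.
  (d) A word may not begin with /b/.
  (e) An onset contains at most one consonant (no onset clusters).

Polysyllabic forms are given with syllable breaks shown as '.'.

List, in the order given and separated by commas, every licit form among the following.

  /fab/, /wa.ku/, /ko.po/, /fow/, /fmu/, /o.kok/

/wa.ku/, /ko.po/

/fab/ — violates constraint (c): syllable 1 coda /b/ has 1 consonant (> 0) → illicit
/wa.ku/ — σ1 onset /w/, coda /∅/ ok; σ2 onset /k/, coda /∅/ ok → licit
/ko.po/ — σ1 onset /k/, coda /∅/ ok; σ2 onset /p/, coda /∅/ ok → licit
/fow/ — violates constraint (c): syllable 1 coda /w/ has 1 consonant (> 0) → illicit
/fmu/ — violates constraint (e): syllable 1 onset /fm/ has 2 consonants (> 1) → illicit
/o.kok/ — violates constraint (c): syllable 2 coda /k/ has 1 consonant (> 0) → illicit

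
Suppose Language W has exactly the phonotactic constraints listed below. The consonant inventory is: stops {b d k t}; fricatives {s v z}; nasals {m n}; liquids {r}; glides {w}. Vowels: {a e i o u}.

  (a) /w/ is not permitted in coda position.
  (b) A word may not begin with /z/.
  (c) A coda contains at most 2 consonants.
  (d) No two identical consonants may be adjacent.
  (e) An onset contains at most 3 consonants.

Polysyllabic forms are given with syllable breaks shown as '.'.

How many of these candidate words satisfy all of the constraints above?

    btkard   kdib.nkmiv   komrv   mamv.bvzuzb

3

btkard — σ1 onset /btk/ (3C), coda /rd/ (2C) ok → well-formed
kdib.nkmiv — σ1 onset /kd/ (2C), coda /b/ ok; σ2 onset /nkm/ (3C), coda /v/ ok → well-formed
komrv — violates constraint (c): syllable 1 coda /mrv/ has 3 consonants (> 2) → ill-formed
mamv.bvzuzb — σ1 onset /m/, coda /mv/ (2C) ok; σ2 onset /bvz/ (3C), coda /zb/ (2C) ok → well-formed
Well-formed: btkard, kdib.nkmiv, mamv.bvzuzb → 3.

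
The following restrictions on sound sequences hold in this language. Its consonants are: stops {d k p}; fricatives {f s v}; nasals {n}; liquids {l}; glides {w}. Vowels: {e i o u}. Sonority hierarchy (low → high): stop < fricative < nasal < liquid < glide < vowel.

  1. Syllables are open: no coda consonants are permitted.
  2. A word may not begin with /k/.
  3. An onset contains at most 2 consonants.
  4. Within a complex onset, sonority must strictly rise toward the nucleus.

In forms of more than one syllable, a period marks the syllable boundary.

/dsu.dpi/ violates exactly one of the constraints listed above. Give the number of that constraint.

/dsu.dpi/: syllable 2 onset /dp/: /d/ (stop, 1) → /p/ (stop, 1) does not rise.
This is a violation of constraint 4: "Within a complex onset, sonority must strictly rise toward the nucleus."
The remaining constraints (1, 2, 3) are satisfied.

4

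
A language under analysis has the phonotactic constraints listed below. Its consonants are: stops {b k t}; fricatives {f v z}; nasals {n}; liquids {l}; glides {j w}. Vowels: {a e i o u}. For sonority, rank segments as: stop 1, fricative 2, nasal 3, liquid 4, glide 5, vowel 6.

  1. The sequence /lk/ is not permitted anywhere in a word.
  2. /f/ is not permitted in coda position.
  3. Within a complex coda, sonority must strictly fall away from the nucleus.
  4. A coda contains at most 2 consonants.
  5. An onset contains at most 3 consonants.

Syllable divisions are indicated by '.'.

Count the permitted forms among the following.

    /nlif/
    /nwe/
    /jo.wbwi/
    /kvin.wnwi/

/nlif/ — violates constraint 2: syllable 1 coda contains /f/ → not permitted
/nwe/ — σ1 onset /nw/ (2C), coda /∅/ ok → permitted
/jo.wbwi/ — σ1 onset /j/, coda /∅/ ok; σ2 onset /wbw/ (3C), coda /∅/ ok → permitted
/kvin.wnwi/ — σ1 onset /kv/ (2C), coda /n/ ok; σ2 onset /wnw/ (3C), coda /∅/ ok → permitted
Permitted: /nwe/, /jo.wbwi/, /kvin.wnwi/ → 3.

3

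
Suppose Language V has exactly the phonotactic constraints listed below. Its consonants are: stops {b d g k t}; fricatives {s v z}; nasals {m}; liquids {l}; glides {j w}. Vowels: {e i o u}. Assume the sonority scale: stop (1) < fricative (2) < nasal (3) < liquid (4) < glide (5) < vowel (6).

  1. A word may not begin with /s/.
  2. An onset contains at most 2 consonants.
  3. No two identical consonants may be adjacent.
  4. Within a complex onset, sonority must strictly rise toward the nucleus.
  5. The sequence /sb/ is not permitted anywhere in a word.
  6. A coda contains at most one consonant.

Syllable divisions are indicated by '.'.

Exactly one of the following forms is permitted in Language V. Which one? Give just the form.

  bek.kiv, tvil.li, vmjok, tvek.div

tvek.div

bek.kiv — violates constraint 3: adjacent identical consonants /kk/ → not permitted
tvil.li — violates constraint 3: adjacent identical consonants /ll/ → not permitted
vmjok — violates constraint 2: syllable 1 onset /vmj/ has 3 consonants (> 2) → not permitted
tvek.div — σ1 onset /tv/ (1→2 rises), coda /k/ ok; σ2 onset /d/, coda /v/ ok → permitted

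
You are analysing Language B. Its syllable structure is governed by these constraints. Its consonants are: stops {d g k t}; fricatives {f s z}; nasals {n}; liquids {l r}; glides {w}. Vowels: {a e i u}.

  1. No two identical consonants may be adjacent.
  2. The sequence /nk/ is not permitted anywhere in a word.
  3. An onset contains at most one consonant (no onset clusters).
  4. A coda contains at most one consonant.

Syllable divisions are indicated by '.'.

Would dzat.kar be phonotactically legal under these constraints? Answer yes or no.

no

dzat.kar — violates constraint 3: syllable 1 onset /dz/ has 2 consonants (> 1) → phonotactically illegal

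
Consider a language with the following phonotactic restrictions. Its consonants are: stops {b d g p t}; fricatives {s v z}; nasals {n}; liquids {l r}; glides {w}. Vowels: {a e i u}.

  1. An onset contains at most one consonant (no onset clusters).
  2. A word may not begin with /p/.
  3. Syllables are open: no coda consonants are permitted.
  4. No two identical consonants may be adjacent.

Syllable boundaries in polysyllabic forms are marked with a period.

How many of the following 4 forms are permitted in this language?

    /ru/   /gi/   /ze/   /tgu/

/ru/ — σ1 onset /r/, coda /∅/ ok → permitted
/gi/ — σ1 onset /g/, coda /∅/ ok → permitted
/ze/ — σ1 onset /z/, coda /∅/ ok → permitted
/tgu/ — violates constraint 1: syllable 1 onset /tg/ has 2 consonants (> 1) → not permitted
Permitted: /ru/, /gi/, /ze/ → 3.

3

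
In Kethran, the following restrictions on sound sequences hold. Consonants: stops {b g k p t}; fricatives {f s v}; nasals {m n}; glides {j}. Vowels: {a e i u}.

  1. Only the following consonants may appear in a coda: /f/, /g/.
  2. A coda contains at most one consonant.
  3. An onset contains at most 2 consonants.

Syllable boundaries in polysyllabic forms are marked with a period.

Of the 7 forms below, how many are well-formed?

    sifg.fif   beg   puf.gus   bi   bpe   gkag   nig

sifg.fif — violates constraint 2: syllable 1 coda /fg/ has 2 consonants (> 1) → ill-formed
beg — σ1 onset /b/, coda /g/ ok → well-formed
puf.gus — violates constraint 1: syllable 2 coda contains /s/, which is not a licensed coda consonant → ill-formed
bi — σ1 onset /b/, coda /∅/ ok → well-formed
bpe — σ1 onset /bp/ (2C), coda /∅/ ok → well-formed
gkag — σ1 onset /gk/ (2C), coda /g/ ok → well-formed
nig — σ1 onset /n/, coda /g/ ok → well-formed
Well-formed: beg, bi, bpe, gkag, nig → 5.

5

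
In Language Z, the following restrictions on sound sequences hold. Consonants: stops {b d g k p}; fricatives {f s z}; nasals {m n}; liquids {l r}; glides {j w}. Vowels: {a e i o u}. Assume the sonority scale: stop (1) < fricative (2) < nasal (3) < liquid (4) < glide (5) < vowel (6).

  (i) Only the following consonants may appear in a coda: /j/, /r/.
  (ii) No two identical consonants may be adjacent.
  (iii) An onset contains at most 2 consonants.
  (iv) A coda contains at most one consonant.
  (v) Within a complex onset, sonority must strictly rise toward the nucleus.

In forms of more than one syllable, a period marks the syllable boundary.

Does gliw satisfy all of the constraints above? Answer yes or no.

gliw — violates constraint (i): syllable 1 coda contains /w/, which is not a licensed coda consonant → ill-formed

no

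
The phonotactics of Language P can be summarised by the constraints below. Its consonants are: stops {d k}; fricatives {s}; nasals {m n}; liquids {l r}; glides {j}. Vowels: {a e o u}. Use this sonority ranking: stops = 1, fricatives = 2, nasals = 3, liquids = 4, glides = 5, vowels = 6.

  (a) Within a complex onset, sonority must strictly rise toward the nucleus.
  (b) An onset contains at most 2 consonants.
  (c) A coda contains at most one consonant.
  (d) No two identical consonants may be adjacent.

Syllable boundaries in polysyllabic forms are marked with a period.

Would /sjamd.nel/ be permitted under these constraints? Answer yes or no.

/sjamd.nel/ — violates constraint (c): syllable 1 coda /md/ has 2 consonants (> 1) → not permitted

no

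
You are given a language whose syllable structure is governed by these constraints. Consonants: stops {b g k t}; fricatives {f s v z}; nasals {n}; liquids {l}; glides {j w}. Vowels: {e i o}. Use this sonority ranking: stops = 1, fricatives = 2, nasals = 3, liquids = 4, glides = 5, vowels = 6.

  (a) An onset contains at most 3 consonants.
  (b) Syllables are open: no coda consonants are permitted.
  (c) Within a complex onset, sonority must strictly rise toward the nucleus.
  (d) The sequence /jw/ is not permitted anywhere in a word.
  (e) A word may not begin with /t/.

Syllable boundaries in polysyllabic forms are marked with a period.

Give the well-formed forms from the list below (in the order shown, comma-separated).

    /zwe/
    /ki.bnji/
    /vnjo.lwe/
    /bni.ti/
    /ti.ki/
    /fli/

/zwe/, /ki.bnji/, /vnjo.lwe/, /bni.ti/, /fli/

/zwe/ — σ1 onset /zw/ (2→5 rises), coda /∅/ ok → well-formed
/ki.bnji/ — σ1 onset /k/, coda /∅/ ok; σ2 onset /bnj/ (1→3→5 rises), coda /∅/ ok → well-formed
/vnjo.lwe/ — σ1 onset /vnj/ (2→3→5 rises), coda /∅/ ok; σ2 onset /lw/ (4→5 rises), coda /∅/ ok → well-formed
/bni.ti/ — σ1 onset /bn/ (1→3 rises), coda /∅/ ok; σ2 onset /t/, coda /∅/ ok → well-formed
/ti.ki/ — violates constraint (e): word begins with /t/ → ill-formed
/fli/ — σ1 onset /fl/ (2→4 rises), coda /∅/ ok → well-formed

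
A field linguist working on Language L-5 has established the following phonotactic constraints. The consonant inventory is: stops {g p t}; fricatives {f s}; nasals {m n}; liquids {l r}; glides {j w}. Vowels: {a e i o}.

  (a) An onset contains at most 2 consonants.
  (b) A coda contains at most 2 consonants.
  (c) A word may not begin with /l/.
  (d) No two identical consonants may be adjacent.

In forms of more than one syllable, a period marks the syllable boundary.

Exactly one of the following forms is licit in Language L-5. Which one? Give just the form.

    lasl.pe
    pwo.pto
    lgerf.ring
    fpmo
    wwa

pwo.pto

lasl.pe — violates constraint (c): word begins with /l/ → illicit
pwo.pto — σ1 onset /pw/ (2C), coda /∅/ ok; σ2 onset /pt/ (2C), coda /∅/ ok → licit
lgerf.ring — violates constraint (c): word begins with /l/ → illicit
fpmo — violates constraint (a): syllable 1 onset /fpm/ has 3 consonants (> 2) → illicit
wwa — violates constraint (d): adjacent identical consonants /ww/ → illicit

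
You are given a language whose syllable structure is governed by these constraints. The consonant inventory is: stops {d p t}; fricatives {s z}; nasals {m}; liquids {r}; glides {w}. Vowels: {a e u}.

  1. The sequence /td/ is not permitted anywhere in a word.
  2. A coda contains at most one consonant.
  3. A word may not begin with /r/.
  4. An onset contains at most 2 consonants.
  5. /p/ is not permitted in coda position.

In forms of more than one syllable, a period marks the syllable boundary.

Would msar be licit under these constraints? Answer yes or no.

yes

msar — σ1 onset /ms/ (2C), coda /r/ ok → licit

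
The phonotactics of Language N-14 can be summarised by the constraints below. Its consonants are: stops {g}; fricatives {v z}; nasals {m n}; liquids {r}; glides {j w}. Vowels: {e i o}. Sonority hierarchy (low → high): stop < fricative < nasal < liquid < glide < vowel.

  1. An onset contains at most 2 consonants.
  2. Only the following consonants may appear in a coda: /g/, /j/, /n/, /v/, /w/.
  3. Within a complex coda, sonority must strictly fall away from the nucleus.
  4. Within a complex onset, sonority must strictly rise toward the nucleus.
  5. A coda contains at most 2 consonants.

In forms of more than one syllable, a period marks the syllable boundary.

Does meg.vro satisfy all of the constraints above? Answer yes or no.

yes

meg.vro — σ1 onset /m/, coda /g/ ok; σ2 onset /vr/ (2→4 rises), coda /∅/ ok → licit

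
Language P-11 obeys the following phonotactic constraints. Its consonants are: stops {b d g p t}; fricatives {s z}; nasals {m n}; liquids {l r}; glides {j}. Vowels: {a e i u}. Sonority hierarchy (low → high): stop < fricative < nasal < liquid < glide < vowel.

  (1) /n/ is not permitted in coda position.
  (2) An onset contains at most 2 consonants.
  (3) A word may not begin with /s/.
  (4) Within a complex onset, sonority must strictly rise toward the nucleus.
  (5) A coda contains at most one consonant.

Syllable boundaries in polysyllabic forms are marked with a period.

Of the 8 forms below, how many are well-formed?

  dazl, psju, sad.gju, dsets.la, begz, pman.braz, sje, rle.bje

dazl — violates constraint 5: syllable 1 coda /zl/ has 2 consonants (> 1) → ill-formed
psju — violates constraint 2: syllable 1 onset /psj/ has 3 consonants (> 2) → ill-formed
sad.gju — violates constraint 3: word begins with /s/ → ill-formed
dsets.la — violates constraint 5: syllable 1 coda /ts/ has 2 consonants (> 1) → ill-formed
begz — violates constraint 5: syllable 1 coda /gz/ has 2 consonants (> 1) → ill-formed
pman.braz — violates constraint 1: syllable 1 coda contains /n/ → ill-formed
sje — violates constraint 3: word begins with /s/ → ill-formed
rle.bje — violates constraint 4: syllable 1 onset /rl/: /r/ (liquid, 4) → /l/ (liquid, 4) does not rise → ill-formed
No form is well-formed → 0.

0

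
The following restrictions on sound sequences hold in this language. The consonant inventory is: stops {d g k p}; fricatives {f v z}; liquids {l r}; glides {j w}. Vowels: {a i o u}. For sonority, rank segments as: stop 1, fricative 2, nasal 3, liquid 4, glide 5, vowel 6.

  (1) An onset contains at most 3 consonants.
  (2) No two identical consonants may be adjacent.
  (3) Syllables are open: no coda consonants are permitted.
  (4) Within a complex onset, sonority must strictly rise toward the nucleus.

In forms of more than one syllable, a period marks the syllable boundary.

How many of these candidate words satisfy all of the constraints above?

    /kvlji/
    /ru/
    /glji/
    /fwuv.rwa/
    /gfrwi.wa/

/kvlji/ — violates constraint 1: syllable 1 onset /kvlj/ has 4 consonants (> 3) → not permitted
/ru/ — σ1 onset /r/, coda /∅/ ok → permitted
/glji/ — σ1 onset /glj/ (1→4→5 rises), coda /∅/ ok → permitted
/fwuv.rwa/ — violates constraint 3: syllable 1 coda /v/ has 1 consonant (> 0) → not permitted
/gfrwi.wa/ — violates constraint 1: syllable 1 onset /gfrw/ has 4 consonants (> 3) → not permitted
Permitted: /ru/, /glji/ → 2.

2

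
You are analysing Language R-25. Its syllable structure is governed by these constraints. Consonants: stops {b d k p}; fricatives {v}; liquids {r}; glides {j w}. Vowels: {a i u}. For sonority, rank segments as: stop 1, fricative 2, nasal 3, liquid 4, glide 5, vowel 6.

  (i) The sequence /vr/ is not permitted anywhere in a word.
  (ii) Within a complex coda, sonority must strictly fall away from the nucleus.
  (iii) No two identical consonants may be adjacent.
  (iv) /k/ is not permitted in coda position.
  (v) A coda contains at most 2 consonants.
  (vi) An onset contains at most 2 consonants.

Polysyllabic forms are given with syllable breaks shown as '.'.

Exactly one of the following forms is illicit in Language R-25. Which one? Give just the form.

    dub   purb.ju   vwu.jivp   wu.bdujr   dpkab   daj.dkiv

dpkab

dub — σ1 onset /d/, coda /b/ ok → licit
purb.ju — σ1 onset /p/, coda /rb/ (4→1 falls) ok; σ2 onset /j/, coda /∅/ ok → licit
vwu.jivp — σ1 onset /vw/ (2C), coda /∅/ ok; σ2 onset /j/, coda /vp/ (2→1 falls) ok → licit
wu.bdujr — σ1 onset /w/, coda /∅/ ok; σ2 onset /bd/ (2C), coda /jr/ (5→4 falls) ok → licit
dpkab — violates constraint (vi): syllable 1 onset /dpk/ has 3 consonants (> 2) → illicit
daj.dkiv — σ1 onset /d/, coda /j/ ok; σ2 onset /dk/ (2C), coda /v/ ok → licit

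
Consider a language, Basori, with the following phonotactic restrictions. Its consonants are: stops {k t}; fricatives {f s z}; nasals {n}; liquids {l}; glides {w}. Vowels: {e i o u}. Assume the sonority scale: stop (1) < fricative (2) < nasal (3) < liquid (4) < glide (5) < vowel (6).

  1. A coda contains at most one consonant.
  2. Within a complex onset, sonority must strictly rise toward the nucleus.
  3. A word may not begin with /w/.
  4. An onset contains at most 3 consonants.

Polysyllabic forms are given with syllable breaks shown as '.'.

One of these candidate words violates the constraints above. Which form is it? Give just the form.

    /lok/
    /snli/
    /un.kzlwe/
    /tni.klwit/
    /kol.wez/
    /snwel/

/un.kzlwe/

/lok/ — σ1 onset /l/, coda /k/ ok → permitted
/snli/ — σ1 onset /snl/ (2→3→4 rises), coda /∅/ ok → permitted
/un.kzlwe/ — violates constraint 4: syllable 2 onset /kzlw/ has 4 consonants (> 3) → not permitted
/tni.klwit/ — σ1 onset /tn/ (1→3 rises), coda /∅/ ok; σ2 onset /klw/ (1→4→5 rises), coda /t/ ok → permitted
/kol.wez/ — σ1 onset /k/, coda /l/ ok; σ2 onset /w/, coda /z/ ok → permitted
/snwel/ — σ1 onset /snw/ (2→3→5 rises), coda /l/ ok → permitted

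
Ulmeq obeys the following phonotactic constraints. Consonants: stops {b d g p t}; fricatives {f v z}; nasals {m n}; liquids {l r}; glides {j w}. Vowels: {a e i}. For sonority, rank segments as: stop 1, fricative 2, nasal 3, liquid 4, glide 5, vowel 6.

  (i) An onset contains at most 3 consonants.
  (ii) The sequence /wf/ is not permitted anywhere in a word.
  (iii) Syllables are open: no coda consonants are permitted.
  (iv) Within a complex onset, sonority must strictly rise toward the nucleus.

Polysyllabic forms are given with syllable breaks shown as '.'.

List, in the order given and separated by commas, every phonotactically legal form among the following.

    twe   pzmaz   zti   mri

twe — σ1 onset /tw/ (1→5 rises), coda /∅/ ok → phonotactically legal
pzmaz — violates constraint (iii): syllable 1 coda /z/ has 1 consonant (> 0) → phonotactically illegal
zti — violates constraint (iv): syllable 1 onset /zt/: /z/ (fricative, 2) → /t/ (stop, 1) does not rise → phonotactically illegal
mri — σ1 onset /mr/ (3→4 rises), coda /∅/ ok → phonotactically legal

twe, mri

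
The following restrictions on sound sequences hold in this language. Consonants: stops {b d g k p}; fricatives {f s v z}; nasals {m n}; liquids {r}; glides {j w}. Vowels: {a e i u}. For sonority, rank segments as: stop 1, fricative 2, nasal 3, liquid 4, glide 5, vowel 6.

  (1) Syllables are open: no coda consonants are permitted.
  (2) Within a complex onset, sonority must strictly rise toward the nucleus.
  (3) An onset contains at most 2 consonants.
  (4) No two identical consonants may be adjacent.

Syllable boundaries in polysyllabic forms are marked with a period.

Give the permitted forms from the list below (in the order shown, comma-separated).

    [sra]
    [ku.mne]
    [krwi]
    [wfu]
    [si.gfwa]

[sra] — σ1 onset /sr/ (2→4 rises), coda /∅/ ok → permitted
[ku.mne] — violates constraint 2: syllable 2 onset /mn/: /m/ (nasal, 3) → /n/ (nasal, 3) does not rise → not permitted
[krwi] — violates constraint 3: syllable 1 onset /krw/ has 3 consonants (> 2) → not permitted
[wfu] — violates constraint 2: syllable 1 onset /wf/: /w/ (glide, 5) → /f/ (fricative, 2) does not rise → not permitted
[si.gfwa] — violates constraint 3: syllable 2 onset /gfw/ has 3 consonants (> 2) → not permitted

[sra]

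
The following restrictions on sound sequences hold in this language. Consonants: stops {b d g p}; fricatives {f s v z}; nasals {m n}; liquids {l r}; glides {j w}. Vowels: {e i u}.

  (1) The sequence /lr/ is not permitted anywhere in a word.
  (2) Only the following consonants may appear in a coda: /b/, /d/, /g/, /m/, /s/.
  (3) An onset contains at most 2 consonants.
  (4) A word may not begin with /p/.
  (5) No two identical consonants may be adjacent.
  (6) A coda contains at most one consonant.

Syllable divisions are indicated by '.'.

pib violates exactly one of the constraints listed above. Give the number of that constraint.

4

pib: word begins with /p/.
This is a violation of constraint 4: "A word may not begin with /p/."
The remaining constraints (1, 2, 3, 5, 6) are satisfied.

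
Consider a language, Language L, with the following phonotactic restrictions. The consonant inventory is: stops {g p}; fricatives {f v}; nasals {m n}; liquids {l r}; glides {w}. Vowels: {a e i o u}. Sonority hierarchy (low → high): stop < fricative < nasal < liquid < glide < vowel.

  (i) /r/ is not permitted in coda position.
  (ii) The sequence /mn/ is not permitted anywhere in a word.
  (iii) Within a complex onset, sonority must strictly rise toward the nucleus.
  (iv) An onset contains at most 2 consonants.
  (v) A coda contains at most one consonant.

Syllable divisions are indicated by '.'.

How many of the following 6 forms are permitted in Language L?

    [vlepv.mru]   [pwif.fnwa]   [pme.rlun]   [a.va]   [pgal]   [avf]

[vlepv.mru] — violates constraint (v): syllable 1 coda /pv/ has 2 consonants (> 1) → not permitted
[pwif.fnwa] — violates constraint (iv): syllable 2 onset /fnw/ has 3 consonants (> 2) → not permitted
[pme.rlun] — violates constraint (iii): syllable 2 onset /rl/: /r/ (liquid, 4) → /l/ (liquid, 4) does not rise → not permitted
[a.va] — σ1 onset /∅/, coda /∅/ ok; σ2 onset /v/, coda /∅/ ok → permitted
[pgal] — violates constraint (iii): syllable 1 onset /pg/: /p/ (stop, 1) → /g/ (stop, 1) does not rise → not permitted
[avf] — violates constraint (v): syllable 1 coda /vf/ has 2 consonants (> 1) → not permitted
Permitted: [a.va] → 1.

1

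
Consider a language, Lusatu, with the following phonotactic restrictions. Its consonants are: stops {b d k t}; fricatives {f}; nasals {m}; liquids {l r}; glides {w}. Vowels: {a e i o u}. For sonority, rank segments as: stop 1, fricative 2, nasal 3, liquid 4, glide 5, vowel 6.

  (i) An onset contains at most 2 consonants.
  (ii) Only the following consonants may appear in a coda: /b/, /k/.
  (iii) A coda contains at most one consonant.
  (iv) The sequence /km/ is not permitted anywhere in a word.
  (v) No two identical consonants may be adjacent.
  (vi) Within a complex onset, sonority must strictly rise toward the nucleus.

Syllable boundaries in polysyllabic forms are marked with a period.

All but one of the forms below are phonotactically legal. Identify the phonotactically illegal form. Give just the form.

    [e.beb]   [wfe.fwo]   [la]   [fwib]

[wfe.fwo]

[e.beb] — σ1 onset /∅/, coda /∅/ ok; σ2 onset /b/, coda /b/ ok → phonotactically legal
[wfe.fwo] — violates constraint (vi): syllable 1 onset /wf/: /w/ (glide, 5) → /f/ (fricative, 2) does not rise → phonotactically illegal
[la] — σ1 onset /l/, coda /∅/ ok → phonotactically legal
[fwib] — σ1 onset /fw/ (2→5 rises), coda /b/ ok → phonotactically legal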